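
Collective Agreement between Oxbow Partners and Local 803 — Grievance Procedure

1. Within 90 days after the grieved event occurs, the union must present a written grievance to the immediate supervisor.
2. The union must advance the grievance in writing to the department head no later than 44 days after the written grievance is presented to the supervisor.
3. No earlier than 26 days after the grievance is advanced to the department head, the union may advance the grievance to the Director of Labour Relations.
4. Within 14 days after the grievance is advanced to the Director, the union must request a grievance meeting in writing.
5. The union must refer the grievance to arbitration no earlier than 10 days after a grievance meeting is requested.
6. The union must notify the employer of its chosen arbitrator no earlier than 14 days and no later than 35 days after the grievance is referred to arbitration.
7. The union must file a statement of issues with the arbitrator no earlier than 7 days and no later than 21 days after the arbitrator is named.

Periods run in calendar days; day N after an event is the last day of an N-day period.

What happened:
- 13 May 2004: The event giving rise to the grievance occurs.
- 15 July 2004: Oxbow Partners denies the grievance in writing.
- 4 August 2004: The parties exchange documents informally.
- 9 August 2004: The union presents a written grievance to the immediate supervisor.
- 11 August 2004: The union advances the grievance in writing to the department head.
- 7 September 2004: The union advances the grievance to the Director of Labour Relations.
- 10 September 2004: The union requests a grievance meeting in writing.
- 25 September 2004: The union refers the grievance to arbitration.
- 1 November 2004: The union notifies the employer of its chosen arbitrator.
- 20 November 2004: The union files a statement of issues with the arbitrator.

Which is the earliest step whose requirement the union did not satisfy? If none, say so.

Step 1 — counting 90 days from 13 May 2004 (when the grieved event occurs) gives a deadline of 11 August 2004; done 9 August 2004 — timely.
Step 2 — counting 44 days from 9 August 2004 (when the written grievance is presented to the supervisor) gives a deadline of 22 September 2004; done 11 August 2004 — timely.
Step 3 — must wait 26 days from 11 August 2004 (when the grievance is advanced to the department head), so not before 6 September 2004; done 7 September 2004 — permitted.
Step 4 — counting 14 days from 7 September 2004 (when the grievance is advanced to the Director) gives a deadline of 21 September 2004; completed 10 September 2004, before the deadline.
Step 5 — must wait 10 days from 10 September 2004 (when a grievance meeting is requested), so not before 20 September 2004; 25 September 2004 is on or after that date.
Step 6 — 14 and 35 days from 25 September 2004 (when the grievance is referred to arbitration) are 9 October 2004 and 30 October 2004 respectively; done 1 November 2004 — 2 days after the window closed.

Step 6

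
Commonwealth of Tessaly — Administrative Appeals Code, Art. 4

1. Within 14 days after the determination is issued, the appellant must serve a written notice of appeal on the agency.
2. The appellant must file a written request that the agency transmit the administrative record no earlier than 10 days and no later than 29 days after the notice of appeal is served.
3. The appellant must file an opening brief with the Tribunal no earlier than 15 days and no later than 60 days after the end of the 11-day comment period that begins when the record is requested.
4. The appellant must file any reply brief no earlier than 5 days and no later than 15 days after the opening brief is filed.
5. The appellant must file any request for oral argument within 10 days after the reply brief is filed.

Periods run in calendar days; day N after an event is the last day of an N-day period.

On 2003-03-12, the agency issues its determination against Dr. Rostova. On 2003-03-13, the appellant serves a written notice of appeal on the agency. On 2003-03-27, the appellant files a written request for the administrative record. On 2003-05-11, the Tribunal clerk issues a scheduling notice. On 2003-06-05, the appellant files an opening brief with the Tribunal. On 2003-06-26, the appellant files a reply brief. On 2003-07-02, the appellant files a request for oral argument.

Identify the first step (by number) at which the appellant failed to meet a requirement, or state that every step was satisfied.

Step 4

Step 1 — counting 14 days from 2003-03-12 (when the determination is issued) gives a deadline of 2003-03-26; completed 2003-03-13, before the deadline.
Step 2 — 10 and 29 days from 2003-03-13 (when the notice of appeal is served) are 2003-03-23 and 2003-04-11 respectively; done 2003-03-27, which is between those dates.
Step 3 — 15 and 60 days from 2003-04-07 (end of the 11-day comment period, which began when the record is requested on 2003-03-27) are 2003-04-22 and 2003-06-06 respectively; done 2003-06-05, which is between those dates.
Step 4 — 5 and 15 days from 2003-06-05 (when the opening brief is filed) are 2003-06-10 and 2003-06-20 respectively; done 2003-06-26 — 6 days after the window closed.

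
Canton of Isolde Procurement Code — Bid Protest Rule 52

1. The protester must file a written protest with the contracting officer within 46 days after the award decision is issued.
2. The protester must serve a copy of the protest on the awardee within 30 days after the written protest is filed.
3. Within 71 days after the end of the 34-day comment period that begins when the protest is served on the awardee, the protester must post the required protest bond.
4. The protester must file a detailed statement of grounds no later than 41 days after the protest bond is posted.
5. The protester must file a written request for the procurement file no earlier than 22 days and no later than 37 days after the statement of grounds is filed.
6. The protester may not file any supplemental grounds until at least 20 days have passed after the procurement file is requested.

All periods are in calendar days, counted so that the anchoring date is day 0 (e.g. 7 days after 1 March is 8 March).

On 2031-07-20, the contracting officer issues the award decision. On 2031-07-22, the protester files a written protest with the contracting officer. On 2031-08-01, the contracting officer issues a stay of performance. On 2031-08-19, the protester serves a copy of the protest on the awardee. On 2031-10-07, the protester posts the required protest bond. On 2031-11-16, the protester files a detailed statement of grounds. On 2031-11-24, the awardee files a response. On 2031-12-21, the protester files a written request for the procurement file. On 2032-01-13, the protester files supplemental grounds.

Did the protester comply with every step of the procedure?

Step 1 — counting 46 days from 2031-07-20 (when the award decision is issued) gives a deadline of 2031-09-04; 2031-07-22 is within that limit.
Step 2 — counting 30 days from 2031-07-22 (when the written protest is filed) gives a deadline of 2031-08-21; done 2031-08-19 — timely.
Step 3 — counting 71 days from 2031-09-22 (end of the 34-day comment period, which began when the protest is served on the awardee on 2031-08-19) gives a deadline of 2031-12-02; done 2031-10-07 — timely.
Step 4 — counting 41 days from 2031-10-07 (when the protest bond is posted) gives a deadline of 2031-11-17; done 2031-11-16 — timely.
Step 5 — 22 and 37 days from 2031-11-16 (when the statement of grounds is filed) are 2031-12-08 and 2031-12-23 respectively; done 2031-12-21 — within the window.
Step 6 — must wait 20 days from 2031-12-21 (when the procurement file is requested), so not before 2032-01-10; done 2032-01-13, after the minimum wait.

Yes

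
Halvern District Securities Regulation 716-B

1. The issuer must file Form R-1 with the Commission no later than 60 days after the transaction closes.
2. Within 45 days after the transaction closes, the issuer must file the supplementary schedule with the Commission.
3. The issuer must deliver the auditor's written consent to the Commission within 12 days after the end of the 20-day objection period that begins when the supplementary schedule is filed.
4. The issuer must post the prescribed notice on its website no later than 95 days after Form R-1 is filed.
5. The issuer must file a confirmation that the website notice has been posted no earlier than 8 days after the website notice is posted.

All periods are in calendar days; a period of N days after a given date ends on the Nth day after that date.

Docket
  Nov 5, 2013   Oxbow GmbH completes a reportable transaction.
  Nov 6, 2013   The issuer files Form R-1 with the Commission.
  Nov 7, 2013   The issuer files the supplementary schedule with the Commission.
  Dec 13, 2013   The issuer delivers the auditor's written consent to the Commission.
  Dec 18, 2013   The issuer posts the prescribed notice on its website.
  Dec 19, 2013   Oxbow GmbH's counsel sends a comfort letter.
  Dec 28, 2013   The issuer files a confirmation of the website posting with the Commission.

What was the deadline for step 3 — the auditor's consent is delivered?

The supplementary schedule is filed on Nov 7, 2013; the 20-day objection period therefore ends Nov 27, 2013, and step 3 runs from that date. 12 days after Nov 27, 2013 is Dec 9, 2013.

Dec 9, 2013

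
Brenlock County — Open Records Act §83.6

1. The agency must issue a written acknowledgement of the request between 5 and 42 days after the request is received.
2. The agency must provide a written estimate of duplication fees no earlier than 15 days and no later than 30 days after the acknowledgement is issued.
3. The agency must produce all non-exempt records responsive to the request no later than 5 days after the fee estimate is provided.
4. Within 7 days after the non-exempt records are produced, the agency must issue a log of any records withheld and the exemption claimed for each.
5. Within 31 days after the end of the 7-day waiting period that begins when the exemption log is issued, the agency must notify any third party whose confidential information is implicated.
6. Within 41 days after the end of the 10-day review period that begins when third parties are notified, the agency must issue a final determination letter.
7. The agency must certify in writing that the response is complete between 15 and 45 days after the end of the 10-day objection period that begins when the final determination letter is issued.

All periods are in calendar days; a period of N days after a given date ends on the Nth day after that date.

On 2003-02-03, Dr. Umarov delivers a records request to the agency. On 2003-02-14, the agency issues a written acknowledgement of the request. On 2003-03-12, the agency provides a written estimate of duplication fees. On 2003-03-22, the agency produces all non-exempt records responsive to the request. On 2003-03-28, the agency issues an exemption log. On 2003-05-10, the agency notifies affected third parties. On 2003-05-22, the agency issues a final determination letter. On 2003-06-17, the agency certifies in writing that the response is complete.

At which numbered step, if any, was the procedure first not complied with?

Step 1: the window is 5–42 days after 2003-02-03 (when the request is received), so 2003-02-08 through 2003-03-17; 2003-02-14 falls inside that range.
Step 2: the window is 15–30 days after 2003-02-14 (when the acknowledgement is issued), so 2003-03-01 through 2003-03-16; done 2003-03-12 — within the window.
Step 3: 5 days after 2003-03-12 (when the fee estimate is provided) is 2003-03-17; not done until 2003-03-22, 5 days after the deadline.
That is the first point of non-compliance.

Step 3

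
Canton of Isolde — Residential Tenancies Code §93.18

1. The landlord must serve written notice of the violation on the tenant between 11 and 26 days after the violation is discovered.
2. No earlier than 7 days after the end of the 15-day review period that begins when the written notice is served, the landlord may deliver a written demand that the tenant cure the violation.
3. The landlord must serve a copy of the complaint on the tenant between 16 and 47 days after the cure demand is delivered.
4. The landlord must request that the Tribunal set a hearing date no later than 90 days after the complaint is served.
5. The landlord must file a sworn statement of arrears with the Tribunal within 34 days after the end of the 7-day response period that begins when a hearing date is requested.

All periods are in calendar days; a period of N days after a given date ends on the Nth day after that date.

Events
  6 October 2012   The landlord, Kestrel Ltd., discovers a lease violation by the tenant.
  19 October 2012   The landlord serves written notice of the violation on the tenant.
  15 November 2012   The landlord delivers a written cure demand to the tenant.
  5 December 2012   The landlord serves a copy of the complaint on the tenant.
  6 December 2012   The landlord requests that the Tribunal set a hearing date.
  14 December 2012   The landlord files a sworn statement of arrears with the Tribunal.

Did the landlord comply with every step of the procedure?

Step 1: the window is 11–26 days after 6 October 2012 (when the violation is discovered), so 17 October 2012 through 1 November 2012; done 19 October 2012, which is between those dates.
Step 2: the earliest permitted date is 7 days after 3 November 2012 (end of the 15-day review period, which began when the written notice is served on 19 October 2012), i.e. 10 November 2012; done 15 November 2012 — permitted.
Step 3: the window is 16–47 days after 15 November 2012 (when the cure demand is delivered), so 1 December 2012 through 1 January 2013; done 5 December 2012, which is between those dates.
Step 4: 90 days after 5 December 2012 (when the complaint is served) is 5 March 2013; 6 December 2012 is within that limit.
Step 5: 34 days after 13 December 2012 (end of the 7-day response period, which began when a hearing date is requested on 6 December 2012) is 16 January 2013; completed 14 December 2012, before the deadline.

Yes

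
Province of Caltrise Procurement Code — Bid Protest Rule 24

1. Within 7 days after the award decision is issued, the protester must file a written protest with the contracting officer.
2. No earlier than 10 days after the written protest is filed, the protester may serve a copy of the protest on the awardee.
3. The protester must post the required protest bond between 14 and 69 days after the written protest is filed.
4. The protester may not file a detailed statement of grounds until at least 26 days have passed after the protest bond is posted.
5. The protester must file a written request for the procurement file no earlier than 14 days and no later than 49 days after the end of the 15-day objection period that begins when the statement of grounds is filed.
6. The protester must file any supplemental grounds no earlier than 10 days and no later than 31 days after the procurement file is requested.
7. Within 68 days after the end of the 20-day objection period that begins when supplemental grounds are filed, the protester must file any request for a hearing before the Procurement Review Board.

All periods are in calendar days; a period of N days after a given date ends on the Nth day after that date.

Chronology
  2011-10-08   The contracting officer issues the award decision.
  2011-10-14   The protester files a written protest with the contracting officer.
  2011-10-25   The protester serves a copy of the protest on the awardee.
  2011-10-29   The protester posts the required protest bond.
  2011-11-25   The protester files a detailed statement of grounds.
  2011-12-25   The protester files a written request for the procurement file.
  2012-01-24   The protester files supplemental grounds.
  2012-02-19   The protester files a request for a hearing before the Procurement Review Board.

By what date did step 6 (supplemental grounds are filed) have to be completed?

2012-01-25

Step 6 runs from 2011-12-25, when the procurement file is requested. The window is 10–31 days after 2011-12-25; it closes on 2012-01-25.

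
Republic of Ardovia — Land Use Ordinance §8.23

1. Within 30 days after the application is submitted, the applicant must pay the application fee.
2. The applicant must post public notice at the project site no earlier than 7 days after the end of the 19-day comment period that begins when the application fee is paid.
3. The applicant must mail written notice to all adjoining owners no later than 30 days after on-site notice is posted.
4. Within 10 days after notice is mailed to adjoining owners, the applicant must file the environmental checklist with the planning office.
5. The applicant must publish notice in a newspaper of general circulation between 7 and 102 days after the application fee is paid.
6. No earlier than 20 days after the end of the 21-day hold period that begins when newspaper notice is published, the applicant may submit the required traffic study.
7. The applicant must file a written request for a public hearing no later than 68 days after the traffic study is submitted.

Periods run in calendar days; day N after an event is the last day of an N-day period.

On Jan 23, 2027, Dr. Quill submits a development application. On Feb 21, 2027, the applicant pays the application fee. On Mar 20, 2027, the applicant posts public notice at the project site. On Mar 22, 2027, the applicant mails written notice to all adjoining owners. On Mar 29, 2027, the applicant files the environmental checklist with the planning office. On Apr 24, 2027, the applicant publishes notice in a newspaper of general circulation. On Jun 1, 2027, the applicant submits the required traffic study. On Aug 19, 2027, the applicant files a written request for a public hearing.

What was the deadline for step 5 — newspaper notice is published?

Jun 3, 2027

Step 5 runs from Feb 21, 2027, when the application fee is paid. The window is 7–102 days after Feb 21, 2027; it closes on Jun 3, 2027.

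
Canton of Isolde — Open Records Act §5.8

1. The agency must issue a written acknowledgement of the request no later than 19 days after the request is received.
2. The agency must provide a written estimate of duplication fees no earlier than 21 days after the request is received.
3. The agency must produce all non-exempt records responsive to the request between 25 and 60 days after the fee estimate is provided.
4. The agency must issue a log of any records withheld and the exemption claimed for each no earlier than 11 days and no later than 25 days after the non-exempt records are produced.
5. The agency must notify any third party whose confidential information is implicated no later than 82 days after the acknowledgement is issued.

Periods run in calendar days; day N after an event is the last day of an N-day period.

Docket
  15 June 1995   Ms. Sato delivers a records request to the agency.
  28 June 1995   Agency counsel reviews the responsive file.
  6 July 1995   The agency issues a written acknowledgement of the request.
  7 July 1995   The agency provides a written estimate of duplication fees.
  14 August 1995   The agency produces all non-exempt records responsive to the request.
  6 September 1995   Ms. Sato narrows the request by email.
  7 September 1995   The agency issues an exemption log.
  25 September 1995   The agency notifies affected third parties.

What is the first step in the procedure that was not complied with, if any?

Step 1

(1) due by 15 June 1995 + 19 days = 4 July 1995; 6 July 1995 misses that deadline by 2 days.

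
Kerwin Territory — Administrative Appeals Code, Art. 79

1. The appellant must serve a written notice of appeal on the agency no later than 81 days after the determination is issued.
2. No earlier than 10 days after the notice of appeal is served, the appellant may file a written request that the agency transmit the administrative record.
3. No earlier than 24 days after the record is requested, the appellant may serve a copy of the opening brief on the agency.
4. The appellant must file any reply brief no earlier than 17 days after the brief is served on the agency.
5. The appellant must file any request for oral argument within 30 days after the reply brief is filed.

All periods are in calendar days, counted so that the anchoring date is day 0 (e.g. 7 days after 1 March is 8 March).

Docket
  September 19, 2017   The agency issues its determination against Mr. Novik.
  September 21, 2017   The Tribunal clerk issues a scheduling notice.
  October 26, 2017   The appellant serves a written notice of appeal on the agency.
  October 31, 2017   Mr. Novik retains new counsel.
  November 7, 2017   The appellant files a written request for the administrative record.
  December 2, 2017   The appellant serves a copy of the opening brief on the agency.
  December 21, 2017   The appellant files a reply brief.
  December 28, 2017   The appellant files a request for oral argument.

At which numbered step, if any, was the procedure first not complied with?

Step 1: 81 days after September 19, 2017 (when the determination is issued) is December 9, 2017; October 26, 2017 is within that limit.
Step 2: the earliest permitted date is 10 days after October 26, 2017 (when the notice of appeal is served), i.e. November 5, 2017; done November 7, 2017 — permitted.
Step 3: the earliest permitted date is 24 days after November 7, 2017 (when the record is requested), i.e. December 1, 2017; done December 2, 2017 — permitted.
Step 4: the earliest permitted date is 17 days after December 2, 2017 (when the brief is served on the agency), i.e. December 19, 2017; done December 21, 2017 — permitted.
Step 5: 30 days after December 21, 2017 (when the reply brief is filed) is January 20, 2018; December 28, 2017 is within that limit.

None — every step was satisfied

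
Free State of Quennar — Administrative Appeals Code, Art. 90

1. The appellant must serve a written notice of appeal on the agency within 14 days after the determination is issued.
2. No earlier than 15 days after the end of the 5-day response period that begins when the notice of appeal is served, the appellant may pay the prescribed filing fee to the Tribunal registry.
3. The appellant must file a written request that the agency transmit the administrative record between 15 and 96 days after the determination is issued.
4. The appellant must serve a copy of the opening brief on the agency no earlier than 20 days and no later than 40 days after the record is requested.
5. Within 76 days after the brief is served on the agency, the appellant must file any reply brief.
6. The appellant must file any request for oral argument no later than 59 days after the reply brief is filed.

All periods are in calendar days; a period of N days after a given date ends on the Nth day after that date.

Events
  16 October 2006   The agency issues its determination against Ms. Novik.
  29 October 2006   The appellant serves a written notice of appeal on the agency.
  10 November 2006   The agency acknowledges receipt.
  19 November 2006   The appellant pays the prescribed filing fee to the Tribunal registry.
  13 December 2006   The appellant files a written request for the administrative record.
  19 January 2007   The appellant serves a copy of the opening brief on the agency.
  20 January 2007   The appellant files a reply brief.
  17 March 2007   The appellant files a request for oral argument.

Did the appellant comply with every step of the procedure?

(1) due by 16 October 2006 + 14 days = 30 October 2006; done 29 October 2006 — timely.
(2) permitted from 3 November 2006 + 15 days = 18 November 2006 onward; done 19 November 2006, after the minimum wait.
(3) the permitted window runs from 16 October 2006 + 15 = 31 October 2006 to 16 October 2006 + 96 = 20 January 2007; done 13 December 2006 — within the window.
(4) the permitted window runs from 13 December 2006 + 20 = 2 January 2007 to 13 December 2006 + 40 = 22 January 2007; done 19 January 2007 — within the window.
(5) due by 19 January 2007 + 76 days = 5 April 2007; done 20 January 2007 — timely.
(6) due by 20 January 2007 + 59 days = 20 March 2007; done 17 March 2007 — timely.

Yes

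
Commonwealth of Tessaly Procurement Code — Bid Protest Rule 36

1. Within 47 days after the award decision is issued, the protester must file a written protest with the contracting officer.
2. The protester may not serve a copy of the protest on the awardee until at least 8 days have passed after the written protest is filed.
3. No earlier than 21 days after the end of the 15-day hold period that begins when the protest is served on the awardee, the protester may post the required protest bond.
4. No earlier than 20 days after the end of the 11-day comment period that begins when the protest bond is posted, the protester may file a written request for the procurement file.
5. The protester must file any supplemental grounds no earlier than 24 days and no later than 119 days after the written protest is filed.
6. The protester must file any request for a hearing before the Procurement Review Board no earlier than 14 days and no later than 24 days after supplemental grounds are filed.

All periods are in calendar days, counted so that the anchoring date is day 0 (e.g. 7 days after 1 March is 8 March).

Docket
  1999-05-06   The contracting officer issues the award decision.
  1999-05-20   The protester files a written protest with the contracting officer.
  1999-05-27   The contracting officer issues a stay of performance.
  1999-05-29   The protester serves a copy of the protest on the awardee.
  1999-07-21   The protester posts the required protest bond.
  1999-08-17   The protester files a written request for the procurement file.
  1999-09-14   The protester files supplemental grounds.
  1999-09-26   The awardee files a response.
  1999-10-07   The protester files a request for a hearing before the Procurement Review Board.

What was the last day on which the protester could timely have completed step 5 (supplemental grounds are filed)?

1999-09-16

Step 5 runs from 1999-05-20, when the written protest is filed. The window is 24–119 days after 1999-05-20; it closes on 1999-09-16.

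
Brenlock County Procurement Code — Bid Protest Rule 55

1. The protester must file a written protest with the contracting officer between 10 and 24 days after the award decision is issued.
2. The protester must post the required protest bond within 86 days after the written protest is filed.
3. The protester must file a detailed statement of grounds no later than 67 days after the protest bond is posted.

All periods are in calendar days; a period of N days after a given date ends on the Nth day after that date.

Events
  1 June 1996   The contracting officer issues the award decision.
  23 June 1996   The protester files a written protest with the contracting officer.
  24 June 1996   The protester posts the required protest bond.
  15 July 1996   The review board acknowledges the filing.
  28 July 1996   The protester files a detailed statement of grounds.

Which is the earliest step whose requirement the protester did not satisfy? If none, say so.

None — every step was satisfied

Step 1 — 10 and 24 days from 1 June 1996 (when the award decision is issued) are 11 June 1996 and 25 June 1996 respectively; done 23 June 1996, which is between those dates.
Step 2 — counting 86 days from 23 June 1996 (when the written protest is filed) gives a deadline of 17 September 1996; done 24 June 1996 — timely.
Step 3 — counting 67 days from 24 June 1996 (when the protest bond is posted) gives a deadline of 30 August 1996; done 28 July 1996 — timely.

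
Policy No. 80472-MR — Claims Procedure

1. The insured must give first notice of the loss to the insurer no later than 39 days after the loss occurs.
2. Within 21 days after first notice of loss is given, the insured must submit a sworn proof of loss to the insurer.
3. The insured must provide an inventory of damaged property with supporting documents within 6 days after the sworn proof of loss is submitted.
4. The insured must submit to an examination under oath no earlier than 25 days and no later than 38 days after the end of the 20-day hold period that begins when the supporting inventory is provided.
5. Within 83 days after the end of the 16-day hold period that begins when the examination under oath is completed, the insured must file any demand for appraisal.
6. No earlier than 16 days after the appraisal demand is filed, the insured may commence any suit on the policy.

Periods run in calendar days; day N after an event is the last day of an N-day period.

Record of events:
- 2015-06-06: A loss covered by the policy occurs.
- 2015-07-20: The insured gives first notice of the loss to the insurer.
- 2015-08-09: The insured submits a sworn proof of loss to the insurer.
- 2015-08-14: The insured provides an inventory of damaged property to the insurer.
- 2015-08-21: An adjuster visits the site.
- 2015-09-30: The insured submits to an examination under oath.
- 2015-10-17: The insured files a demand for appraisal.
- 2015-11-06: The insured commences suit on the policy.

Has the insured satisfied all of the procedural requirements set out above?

Step 1 — counting 39 days from 2015-06-06 (when the loss occurs) gives a deadline of 2015-07-15; done 2015-07-20 — 5 days late.

No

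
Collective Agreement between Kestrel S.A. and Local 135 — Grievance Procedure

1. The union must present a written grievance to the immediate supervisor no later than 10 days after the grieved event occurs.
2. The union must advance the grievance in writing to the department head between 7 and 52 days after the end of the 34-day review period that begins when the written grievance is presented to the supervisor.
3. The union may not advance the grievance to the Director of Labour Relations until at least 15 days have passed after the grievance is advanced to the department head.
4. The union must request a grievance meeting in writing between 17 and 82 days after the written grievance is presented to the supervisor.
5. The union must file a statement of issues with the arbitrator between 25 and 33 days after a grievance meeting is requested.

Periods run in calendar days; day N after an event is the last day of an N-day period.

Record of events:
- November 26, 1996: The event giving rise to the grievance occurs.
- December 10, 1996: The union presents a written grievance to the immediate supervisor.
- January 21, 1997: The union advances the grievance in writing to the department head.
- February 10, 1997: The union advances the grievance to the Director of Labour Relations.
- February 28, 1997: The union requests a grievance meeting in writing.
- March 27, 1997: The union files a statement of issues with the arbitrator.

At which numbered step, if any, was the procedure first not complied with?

Step 1

Step 1: 10 days after November 26, 1996 (when the grieved event occurs) is December 6, 1996; December 10, 1996 misses that deadline by 4 days.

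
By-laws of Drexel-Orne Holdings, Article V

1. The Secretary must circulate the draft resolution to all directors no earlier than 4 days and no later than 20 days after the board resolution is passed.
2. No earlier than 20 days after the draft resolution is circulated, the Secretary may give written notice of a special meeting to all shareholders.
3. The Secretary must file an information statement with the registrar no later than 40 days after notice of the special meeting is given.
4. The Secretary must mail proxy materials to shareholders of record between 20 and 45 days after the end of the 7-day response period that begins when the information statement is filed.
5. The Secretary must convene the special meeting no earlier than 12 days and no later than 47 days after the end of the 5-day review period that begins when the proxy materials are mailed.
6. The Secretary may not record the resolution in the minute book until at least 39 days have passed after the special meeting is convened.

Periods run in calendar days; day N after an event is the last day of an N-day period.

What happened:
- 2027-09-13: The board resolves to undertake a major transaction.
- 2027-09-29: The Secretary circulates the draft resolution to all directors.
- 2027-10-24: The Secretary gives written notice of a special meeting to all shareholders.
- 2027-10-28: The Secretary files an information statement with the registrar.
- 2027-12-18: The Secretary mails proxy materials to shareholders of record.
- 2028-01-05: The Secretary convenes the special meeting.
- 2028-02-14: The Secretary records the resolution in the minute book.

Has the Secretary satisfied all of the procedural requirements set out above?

Step 1: the window is 4–20 days after 2027-09-13 (when the board resolution is passed), so 2027-09-17 through 2027-10-03; 2027-09-29 falls inside that range.
Step 2: the earliest permitted date is 20 days after 2027-09-29 (when the draft resolution is circulated), i.e. 2027-10-19; done 2027-10-24, after the minimum wait.
Step 3: 40 days after 2027-10-24 (when notice of the special meeting is given) is 2027-12-03; 2027-10-28 is within that limit.
Step 4: the window is 20–45 days after 2027-11-04 (end of the 7-day response period, which began when the information statement is filed on 2027-10-28), so 2027-11-24 through 2027-12-19; done 2027-12-18 — within the window.
Step 5: the window is 12–47 days after 2027-12-23 (end of the 5-day review period, which began when the proxy materials are mailed on 2027-12-18), so 2028-01-04 through 2028-02-08; done 2028-01-05, which is between those dates.
Step 6: the earliest permitted date is 39 days after 2028-01-05 (when the special meeting is convened), i.e. 2028-02-13; done 2028-02-14, after the minimum wait.

Yes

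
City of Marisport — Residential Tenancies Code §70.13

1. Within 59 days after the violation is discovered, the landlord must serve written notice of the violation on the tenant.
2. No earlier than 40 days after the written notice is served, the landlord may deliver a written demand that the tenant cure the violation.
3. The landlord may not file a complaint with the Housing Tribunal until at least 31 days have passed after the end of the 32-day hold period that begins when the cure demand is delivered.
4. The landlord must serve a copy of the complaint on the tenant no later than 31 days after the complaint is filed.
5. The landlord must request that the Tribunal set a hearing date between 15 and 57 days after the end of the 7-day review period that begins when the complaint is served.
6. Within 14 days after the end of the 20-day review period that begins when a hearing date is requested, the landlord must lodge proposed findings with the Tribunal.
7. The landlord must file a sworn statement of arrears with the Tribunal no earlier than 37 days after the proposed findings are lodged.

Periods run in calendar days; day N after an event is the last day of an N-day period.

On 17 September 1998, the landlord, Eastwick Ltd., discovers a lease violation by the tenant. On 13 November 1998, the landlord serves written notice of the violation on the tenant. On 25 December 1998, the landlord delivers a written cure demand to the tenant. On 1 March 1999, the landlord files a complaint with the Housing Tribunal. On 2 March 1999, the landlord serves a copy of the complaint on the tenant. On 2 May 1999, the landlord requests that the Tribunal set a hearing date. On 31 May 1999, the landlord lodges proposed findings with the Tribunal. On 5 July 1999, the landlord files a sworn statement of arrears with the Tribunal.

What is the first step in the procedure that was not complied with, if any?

(1) due by 17 September 1998 + 59 days = 15 November 1998; done 13 November 1998 — timely.
(2) permitted from 13 November 1998 + 40 days = 23 December 1998 onward; done 25 December 1998 — permitted.
(3) permitted from 26 January 1999 + 31 days = 26 February 1999 onward; done 1 March 1999, after the minimum wait.
(4) due by 1 March 1999 + 31 days = 1 April 1999; done 2 March 1999 — timely.
(5) the permitted window runs from 9 March 1999 + 15 = 24 March 1999 to 9 March 1999 + 57 = 5 May 1999; done 2 May 1999, which is between those dates.
(6) due by 22 May 1999 + 14 days = 5 June 1999; done 31 May 1999 — timely.
(7) permitted from 31 May 1999 + 37 days = 7 July 1999 onward; acted on 5 July 1999, 2 days prematurely.

Step 7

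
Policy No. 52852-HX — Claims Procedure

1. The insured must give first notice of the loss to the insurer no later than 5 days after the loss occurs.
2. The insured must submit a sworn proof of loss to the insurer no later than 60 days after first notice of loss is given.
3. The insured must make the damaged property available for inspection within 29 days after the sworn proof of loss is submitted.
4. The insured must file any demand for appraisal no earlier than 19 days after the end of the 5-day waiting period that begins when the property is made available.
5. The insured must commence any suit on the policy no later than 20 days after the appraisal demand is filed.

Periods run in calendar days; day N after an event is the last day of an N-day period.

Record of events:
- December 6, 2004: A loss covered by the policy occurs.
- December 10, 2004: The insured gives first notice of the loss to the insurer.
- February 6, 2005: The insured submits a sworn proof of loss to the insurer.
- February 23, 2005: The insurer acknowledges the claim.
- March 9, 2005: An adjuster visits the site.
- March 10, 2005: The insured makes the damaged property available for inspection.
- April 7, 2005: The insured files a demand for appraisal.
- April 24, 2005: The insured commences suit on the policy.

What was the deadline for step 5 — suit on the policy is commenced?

Step 5 runs from April 7, 2005, when the appraisal demand is filed. 20 days after April 7, 2005 is April 27, 2005.

April 27, 2005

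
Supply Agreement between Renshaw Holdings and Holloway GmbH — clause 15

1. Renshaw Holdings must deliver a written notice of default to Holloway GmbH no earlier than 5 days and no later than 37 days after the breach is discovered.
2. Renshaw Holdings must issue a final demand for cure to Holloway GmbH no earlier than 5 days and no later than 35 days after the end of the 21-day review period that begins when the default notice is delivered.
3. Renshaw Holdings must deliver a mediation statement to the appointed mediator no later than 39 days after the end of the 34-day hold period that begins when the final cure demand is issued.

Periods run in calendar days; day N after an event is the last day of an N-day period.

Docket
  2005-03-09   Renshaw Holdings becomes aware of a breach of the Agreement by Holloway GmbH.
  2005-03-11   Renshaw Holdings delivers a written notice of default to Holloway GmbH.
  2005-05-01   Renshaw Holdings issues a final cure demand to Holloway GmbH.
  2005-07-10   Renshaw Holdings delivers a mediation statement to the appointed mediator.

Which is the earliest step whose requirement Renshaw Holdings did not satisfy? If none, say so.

Step 1

(1) the permitted window runs from 2005-03-09 + 5 = 2005-03-14 to 2005-03-09 + 37 = 2005-04-15; done 2005-03-11 — 3 days before the window opened.
No need to go further; step 1 was not satisfied.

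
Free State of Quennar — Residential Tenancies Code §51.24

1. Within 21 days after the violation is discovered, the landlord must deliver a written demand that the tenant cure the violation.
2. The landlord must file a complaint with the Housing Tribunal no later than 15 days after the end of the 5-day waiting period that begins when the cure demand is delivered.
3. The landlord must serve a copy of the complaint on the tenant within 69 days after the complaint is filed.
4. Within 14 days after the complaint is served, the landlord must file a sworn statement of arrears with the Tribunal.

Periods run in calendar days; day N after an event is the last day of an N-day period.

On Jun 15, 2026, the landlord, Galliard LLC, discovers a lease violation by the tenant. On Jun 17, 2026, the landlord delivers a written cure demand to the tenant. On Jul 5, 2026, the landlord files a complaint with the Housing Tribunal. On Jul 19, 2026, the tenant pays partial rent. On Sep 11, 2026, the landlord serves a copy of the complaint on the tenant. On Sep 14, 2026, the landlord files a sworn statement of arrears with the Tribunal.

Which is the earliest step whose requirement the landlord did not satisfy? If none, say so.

None — every step was satisfied

(1) due by Jun 15, 2026 + 21 days = Jul 6, 2026; Jun 17, 2026 is within that limit.
(2) due by Jun 22, 2026 + 15 days = Jul 7, 2026; done Jul 5, 2026 — timely.
(3) due by Jul 5, 2026 + 69 days = Sep 12, 2026; done Sep 11, 2026 — timely.
(4) due by Sep 11, 2026 + 14 days = Sep 25, 2026; Sep 14, 2026 is within that limit.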